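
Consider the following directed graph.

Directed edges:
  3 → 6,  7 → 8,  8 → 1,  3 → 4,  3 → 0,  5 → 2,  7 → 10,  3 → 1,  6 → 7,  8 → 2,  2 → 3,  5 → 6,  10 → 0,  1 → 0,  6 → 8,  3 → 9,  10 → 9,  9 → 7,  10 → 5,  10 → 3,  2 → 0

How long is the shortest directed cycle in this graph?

For each vertex v, BFS finds the shortest path from v back to v.
The shortest such closed walk is 10 → 9 → 7 → 10, length 3.

3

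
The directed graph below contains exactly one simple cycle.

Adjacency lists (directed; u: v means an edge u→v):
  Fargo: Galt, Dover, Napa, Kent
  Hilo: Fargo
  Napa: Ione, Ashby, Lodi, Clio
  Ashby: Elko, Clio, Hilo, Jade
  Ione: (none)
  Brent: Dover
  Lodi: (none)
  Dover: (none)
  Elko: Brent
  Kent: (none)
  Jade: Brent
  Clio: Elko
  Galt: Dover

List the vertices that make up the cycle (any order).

Hilo, Napa, Ashby, Fargo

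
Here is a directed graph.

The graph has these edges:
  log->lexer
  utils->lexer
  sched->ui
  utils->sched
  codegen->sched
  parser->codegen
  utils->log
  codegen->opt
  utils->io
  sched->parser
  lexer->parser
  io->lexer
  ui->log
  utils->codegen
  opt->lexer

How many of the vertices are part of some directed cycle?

7

A vertex is on a directed cycle iff it belongs to a strongly connected component of size ≥ 2 (or has a self-loop).
The vertices on cycles are {ui, log, opt, lexer, sched, parser, codegen} — 7 in total.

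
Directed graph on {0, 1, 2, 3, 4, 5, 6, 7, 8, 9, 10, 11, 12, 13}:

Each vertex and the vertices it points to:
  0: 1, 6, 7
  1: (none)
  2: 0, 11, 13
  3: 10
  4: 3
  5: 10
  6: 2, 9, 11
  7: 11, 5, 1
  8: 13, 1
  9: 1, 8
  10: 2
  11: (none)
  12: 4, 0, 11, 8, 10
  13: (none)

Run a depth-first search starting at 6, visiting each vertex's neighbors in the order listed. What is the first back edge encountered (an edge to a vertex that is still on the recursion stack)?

0→6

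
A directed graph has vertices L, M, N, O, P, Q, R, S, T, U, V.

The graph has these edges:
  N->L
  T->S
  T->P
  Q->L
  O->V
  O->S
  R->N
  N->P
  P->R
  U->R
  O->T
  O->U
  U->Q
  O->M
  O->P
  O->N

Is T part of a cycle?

No

T lies on a cycle iff there is a path from T back to itself.
Exploring from T, it never reaches itself; equivalently, its strongly connected component is a singleton.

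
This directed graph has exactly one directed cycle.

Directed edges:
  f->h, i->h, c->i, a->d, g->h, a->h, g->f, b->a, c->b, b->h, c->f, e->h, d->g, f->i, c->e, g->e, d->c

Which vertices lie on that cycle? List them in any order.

a, b, c, d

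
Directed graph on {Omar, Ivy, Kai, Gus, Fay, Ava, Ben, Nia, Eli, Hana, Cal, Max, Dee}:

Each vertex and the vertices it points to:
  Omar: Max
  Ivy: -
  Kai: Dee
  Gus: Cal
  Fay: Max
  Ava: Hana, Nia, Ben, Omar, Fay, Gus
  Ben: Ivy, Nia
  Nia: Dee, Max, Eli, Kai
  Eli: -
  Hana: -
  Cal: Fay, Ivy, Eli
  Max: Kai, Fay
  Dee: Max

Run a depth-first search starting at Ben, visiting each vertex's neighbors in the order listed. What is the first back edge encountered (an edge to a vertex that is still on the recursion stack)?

Kai->Dee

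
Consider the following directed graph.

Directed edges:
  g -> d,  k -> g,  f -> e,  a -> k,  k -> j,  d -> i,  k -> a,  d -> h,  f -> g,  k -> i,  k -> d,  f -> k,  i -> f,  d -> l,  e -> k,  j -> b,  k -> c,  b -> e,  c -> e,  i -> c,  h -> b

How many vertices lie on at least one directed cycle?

11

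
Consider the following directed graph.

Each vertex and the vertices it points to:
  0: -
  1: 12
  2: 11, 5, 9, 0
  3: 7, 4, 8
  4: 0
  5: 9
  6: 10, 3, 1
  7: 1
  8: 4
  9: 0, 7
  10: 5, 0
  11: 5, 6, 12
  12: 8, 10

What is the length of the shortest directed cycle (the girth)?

6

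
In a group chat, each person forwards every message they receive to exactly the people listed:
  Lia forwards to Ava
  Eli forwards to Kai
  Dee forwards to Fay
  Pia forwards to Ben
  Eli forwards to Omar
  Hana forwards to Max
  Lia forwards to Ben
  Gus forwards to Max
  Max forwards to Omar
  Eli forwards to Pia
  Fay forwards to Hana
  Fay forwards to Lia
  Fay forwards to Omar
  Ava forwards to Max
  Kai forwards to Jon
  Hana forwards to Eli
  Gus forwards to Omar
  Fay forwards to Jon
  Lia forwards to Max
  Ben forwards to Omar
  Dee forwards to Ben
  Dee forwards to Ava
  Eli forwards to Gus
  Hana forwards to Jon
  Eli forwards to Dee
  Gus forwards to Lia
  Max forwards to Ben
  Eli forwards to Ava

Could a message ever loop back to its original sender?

Yes

DFS with white/gray/black marking, starting from Ben:
Ben gray
  Omar gray
  Omar black
Ben black
Kai gray
  Jon gray
  Jon black
Kai black
Pia gray
  Pia→Ben: Ben black — skip
Pia black
Fay gray
  Fay→Jon: Jon black — skip
  Hana gray
    Max gray
      Max→Omar: Omar black — skip
      Max→Ben: Ben black — skip
    Max black
    Hana→Jon: Jon black — skip
    Eli gray
      Eli→Omar: Omar black — skip
      Ava gray
        Ava→Max: Max black — skip
      Ava black
      Gus gray
        Lia gray
          Lia→Ava: Ava black — skip
          Lia→Max: Max black — skip
          Lia→Ben: Ben black — skip
        Lia black
        Gus→Omar: Omar black — skip
        Gus→Max: Max black — skip
      Gus black
      Eli→Kai: Kai black — skip
      Dee gray
        Dee→Ben: Ben black — skip
        Dee→Fay: Fay is gray → back edge
Back edge found, so a cycle exists: Fay → Hana → Eli → Dee → Fay.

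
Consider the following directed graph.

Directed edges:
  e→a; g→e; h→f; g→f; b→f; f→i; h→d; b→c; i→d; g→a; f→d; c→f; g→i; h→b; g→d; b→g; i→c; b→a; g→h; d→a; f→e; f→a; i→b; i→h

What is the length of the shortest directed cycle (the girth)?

3

For each vertex v, BFS finds the shortest path from v back to v.
The shortest such closed walk is i → c → f → i, length 3.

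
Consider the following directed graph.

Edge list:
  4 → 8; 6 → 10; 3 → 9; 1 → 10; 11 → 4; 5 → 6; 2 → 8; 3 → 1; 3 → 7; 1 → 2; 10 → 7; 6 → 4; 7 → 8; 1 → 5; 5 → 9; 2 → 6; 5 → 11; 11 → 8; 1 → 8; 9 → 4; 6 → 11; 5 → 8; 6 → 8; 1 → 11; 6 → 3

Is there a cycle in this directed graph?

Yes

DFS with white/gray/black marking, starting from 7:
7 gray
  8 gray
  8 black
7 black
1 gray
  1→8: 8 black — skip
  2 gray
    2→8: 8 black — skip
    6 gray
      11 gray
        11→8: 8 black — skip
        4 gray
          4→8: 8 black — skip
        4 black
      11 black
      6→4: 4 black — skip
      3 gray
        3→7: 7 black — skip
        3→1: 1 is gray → back edge
Back edge found, so a cycle exists: 1 → 2 → 6 → 3 → 1.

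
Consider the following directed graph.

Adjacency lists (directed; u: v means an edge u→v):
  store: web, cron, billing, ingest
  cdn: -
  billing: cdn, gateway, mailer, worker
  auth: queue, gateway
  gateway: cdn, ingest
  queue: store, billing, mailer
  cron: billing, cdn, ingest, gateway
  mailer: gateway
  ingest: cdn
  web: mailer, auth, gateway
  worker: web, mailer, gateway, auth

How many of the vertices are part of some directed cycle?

A vertex is on a directed cycle iff it belongs to a strongly connected component of size ≥ 2 (or has a self-loop).
The vertices on cycles are {web, auth, cron, queue, store, worker, billing} — 7 in total.

7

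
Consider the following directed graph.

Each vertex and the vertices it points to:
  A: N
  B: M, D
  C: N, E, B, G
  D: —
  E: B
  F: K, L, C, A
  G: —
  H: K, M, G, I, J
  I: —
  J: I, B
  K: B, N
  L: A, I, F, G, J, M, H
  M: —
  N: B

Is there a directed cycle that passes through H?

H lies on a cycle iff there is a path from H back to itself.
Exploring from H, it never reaches itself; equivalently, its strongly connected component is a singleton.

No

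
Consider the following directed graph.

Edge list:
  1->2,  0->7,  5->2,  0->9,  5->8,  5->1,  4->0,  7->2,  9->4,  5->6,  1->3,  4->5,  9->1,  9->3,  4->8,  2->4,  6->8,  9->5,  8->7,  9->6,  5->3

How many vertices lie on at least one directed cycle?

A vertex is on a directed cycle iff it belongs to a strongly connected component of size ≥ 2 (or has a self-loop).
The vertices on cycles are {0, 1, 2, 4, 5, 6, 7, 8, 9} — 9 in total.

9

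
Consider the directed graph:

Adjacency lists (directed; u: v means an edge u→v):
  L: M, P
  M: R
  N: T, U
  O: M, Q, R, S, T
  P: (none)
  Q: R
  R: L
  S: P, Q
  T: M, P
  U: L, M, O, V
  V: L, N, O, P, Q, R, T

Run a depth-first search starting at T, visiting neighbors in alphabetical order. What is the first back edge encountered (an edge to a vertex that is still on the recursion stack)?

L→M

DFS from T (visiting neighbors in alphabetical order); mark gray on enter, black on exit:
T gray
  M gray
    R gray
      L gray
        L→M: M is gray → back edge
First back edge: L → M.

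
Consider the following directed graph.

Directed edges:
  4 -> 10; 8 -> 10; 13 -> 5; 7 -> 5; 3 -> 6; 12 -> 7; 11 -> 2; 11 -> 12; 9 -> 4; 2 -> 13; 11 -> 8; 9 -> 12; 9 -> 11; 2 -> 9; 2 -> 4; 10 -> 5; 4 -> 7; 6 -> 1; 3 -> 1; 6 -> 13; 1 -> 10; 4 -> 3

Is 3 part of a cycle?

No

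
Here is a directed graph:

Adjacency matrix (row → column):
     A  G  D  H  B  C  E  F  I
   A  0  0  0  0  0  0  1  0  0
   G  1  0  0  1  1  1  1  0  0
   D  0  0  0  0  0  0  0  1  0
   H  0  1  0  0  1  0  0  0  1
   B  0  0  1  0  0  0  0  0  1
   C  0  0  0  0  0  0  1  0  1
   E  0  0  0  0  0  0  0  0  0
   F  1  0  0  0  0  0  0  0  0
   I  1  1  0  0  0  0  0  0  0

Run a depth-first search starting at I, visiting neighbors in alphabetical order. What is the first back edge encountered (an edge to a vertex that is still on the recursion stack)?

B->I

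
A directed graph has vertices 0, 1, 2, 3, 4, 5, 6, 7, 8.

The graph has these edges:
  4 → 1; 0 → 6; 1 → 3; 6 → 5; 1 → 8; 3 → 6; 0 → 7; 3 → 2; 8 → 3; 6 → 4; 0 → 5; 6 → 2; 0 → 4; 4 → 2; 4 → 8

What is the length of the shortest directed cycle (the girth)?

4

For each vertex v, BFS finds the shortest path from v back to v.
The shortest such closed walk is 6 → 4 → 1 → 3 → 6, length 4.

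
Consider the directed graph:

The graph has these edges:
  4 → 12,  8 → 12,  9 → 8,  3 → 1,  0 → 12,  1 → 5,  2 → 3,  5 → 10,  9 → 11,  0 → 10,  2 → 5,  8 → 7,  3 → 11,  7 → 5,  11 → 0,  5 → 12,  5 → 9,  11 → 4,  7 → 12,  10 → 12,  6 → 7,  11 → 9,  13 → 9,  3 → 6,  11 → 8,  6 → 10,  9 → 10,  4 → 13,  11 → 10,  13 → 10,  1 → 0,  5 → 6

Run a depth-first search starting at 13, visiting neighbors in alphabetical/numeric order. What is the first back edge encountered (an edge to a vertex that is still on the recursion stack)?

DFS from 13 (visiting neighbors in alphabetical/numeric order); mark gray on enter, black on exit:
13 gray
  9 gray
    8 gray
      7 gray
        5 gray
          6 gray
            6→7: 7 is gray → back edge
First back edge: 6 → 7.

6→7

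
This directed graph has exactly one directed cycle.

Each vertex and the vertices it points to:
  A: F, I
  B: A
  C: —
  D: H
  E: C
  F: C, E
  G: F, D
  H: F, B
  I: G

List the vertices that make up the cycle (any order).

A, B, D, G, H, I

DFS with gray/black marking from D:
D gray
  H gray
    F gray
      C gray
      C black
      E gray
        E→C: C black — skip
      E black
    F black
    B gray
      A gray
        A→F: F black — skip
        I gray
          G gray
            G→F: F black — skip
            G→D: D is gray → back edge
Back edge closes the cycle D → H → B → A → I → G → D; its vertices are {A, B, D, G, H, I}.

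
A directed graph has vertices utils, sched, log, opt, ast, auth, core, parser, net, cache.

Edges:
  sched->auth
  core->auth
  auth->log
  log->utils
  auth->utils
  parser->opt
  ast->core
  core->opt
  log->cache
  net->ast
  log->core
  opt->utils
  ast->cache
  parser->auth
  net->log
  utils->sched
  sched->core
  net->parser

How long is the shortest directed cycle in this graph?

For each vertex v, BFS finds the shortest path from v back to v.
The shortest such closed walk is log → core → auth → log, length 3.

3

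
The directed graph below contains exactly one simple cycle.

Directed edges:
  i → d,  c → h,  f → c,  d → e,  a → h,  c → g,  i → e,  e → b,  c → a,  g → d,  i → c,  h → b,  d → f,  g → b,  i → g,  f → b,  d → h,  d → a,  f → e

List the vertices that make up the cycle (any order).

c, d, f, g

DFS with gray/black marking from d:
d gray
  f gray
    e gray
      b gray
      b black
    e black
    f→b: b black — skip
    c gray
      h gray
        h→b: b black — skip
      h black
      g gray
        g→d: d is gray → back edge
Back edge closes the cycle d → f → c → g → d; its vertices are {c, d, f, g}.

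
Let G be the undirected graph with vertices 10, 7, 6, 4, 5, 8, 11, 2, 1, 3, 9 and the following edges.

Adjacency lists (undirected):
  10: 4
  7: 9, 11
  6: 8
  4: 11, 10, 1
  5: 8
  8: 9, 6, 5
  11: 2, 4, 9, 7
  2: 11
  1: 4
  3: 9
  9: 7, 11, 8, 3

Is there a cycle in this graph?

Yes

DFS, tracking each vertex's parent; an edge to a visited non-parent vertex closes a cycle.
Start from 11:
visit 11 (parent –)
  visit 2 (parent 11)
    2–11: parent, skip
  visit 4 (parent 11)
    4–11: parent, skip
    visit 10 (parent 4)
      10–4: parent, skip
    visit 1 (parent 4)
      1–4: parent, skip
  visit 9 (parent 11)
    visit 7 (parent 9)
      7–9: parent, skip
      7–11: 11 visited and ≠ parent → cycle
Cycle: 11 – 9 – 7 – 11.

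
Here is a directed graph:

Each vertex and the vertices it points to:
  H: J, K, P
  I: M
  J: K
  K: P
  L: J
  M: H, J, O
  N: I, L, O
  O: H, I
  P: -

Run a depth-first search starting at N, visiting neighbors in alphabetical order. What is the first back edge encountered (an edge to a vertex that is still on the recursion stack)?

DFS from N (visiting neighbors in alphabetical order); mark gray on enter, black on exit:
N gray
  I gray
    M gray
      H gray
        J gray
          K gray
            P gray
            P black
          K black
        J black
        H→K: K black — skip
        H→P: P black — skip
      H black
      M→J: J black — skip
      O gray
        O→H: H black — skip
        O→I: I is gray → back edge
First back edge: O → I.

O->I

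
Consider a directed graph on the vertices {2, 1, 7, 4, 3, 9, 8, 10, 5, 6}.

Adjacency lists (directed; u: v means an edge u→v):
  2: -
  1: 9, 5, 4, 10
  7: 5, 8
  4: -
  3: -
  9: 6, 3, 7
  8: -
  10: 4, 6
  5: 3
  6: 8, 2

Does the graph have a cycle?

No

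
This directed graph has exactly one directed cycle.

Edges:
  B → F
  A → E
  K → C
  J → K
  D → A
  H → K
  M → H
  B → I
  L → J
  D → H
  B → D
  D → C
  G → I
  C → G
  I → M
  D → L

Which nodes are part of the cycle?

DFS with gray/black marking from C:
C gray
  G gray
    I gray
      M gray
        H gray
          K gray
            K→C: C is gray → back edge
Back edge closes the cycle C → G → I → M → H → K → C; its vertices are {C, G, H, I, K, M}.

C, G, H, I, K, M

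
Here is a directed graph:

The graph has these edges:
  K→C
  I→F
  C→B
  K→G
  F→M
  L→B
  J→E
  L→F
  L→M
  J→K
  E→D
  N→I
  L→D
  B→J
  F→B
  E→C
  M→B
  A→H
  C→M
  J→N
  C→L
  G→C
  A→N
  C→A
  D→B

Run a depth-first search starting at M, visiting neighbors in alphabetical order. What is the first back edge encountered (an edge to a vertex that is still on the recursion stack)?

DFS from M (visiting neighbors in alphabetical order); mark gray on enter, black on exit:
M gray
  B gray
    J gray
      E gray
        C gray
          A gray
            H gray
            H black
            N gray
              I gray
                F gray
                  F→B: B is gray → back edge
First back edge: F → B.

F->B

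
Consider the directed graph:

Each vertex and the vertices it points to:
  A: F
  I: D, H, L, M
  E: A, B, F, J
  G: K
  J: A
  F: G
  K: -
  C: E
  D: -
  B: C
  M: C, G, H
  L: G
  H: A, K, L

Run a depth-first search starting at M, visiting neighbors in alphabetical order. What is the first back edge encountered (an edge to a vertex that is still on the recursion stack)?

B→C

DFS from M (visiting neighbors in alphabetical order); mark gray on enter, black on exit:
M gray
  C gray
    E gray
      A gray
        F gray
          G gray
            K gray
            K black
          G black
        F black
      A black
      B gray
        B→C: C is gray → back edge
First back edge: B → C.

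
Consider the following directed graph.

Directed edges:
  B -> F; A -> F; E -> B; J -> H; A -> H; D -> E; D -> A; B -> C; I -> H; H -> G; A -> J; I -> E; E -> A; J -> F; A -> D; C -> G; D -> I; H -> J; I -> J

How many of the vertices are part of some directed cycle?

6

A vertex is on a directed cycle iff it belongs to a strongly connected component of size ≥ 2 (or has a self-loop).
The vertices on cycles are {A, D, E, H, I, J} — 6 in total.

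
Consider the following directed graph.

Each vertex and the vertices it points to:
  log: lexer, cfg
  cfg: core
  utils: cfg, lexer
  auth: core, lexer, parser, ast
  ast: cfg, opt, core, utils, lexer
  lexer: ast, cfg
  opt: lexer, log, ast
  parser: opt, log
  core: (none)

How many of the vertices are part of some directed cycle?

5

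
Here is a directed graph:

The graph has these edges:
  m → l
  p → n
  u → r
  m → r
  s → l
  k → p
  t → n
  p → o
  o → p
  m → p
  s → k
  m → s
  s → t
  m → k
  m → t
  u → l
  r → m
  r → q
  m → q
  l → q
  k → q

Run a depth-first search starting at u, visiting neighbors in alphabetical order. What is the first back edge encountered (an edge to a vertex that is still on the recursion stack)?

o→p

DFS from u (visiting neighbors in alphabetical order); mark gray on enter, black on exit:
u gray
  l gray
    q gray
    q black
  l black
  r gray
    m gray
      k gray
        p gray
          n gray
          n black
          o gray
            o→p: p is gray → back edge
First back edge: o → p.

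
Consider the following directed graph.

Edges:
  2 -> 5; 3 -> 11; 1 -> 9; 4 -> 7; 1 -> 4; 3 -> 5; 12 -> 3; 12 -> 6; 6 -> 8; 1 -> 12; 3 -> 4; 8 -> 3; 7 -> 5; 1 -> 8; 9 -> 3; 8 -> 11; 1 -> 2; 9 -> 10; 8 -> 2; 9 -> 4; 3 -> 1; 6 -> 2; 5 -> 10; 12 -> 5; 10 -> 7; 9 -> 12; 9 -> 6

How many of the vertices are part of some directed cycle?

A vertex is on a directed cycle iff it belongs to a strongly connected component of size ≥ 2 (or has a self-loop).
The vertices on cycles are {1, 3, 5, 6, 7, 8, 9, 10, 12} — 9 in total.

9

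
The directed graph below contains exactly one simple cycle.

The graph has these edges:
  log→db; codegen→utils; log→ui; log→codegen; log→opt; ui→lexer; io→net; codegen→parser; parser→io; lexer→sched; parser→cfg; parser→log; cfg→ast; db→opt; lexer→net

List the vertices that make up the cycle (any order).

log, parser, codegen

DFS with gray/black marking from codegen:
codegen gray
  parser gray
    io gray
      net gray
      net black
    io black
    log gray
      log→codegen: codegen is gray → back edge
Back edge closes the cycle codegen → parser → log → codegen; its vertices are {log, parser, codegen}.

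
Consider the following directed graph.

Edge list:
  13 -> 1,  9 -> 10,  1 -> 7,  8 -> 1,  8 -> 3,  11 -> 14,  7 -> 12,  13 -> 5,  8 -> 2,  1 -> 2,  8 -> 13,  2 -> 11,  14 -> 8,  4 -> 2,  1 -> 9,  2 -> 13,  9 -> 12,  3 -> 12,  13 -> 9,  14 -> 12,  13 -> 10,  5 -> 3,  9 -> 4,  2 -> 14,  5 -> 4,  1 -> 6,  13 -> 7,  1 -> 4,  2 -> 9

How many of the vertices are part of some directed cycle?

9

A vertex is on a directed cycle iff it belongs to a strongly connected component of size ≥ 2 (or has a self-loop).
The vertices on cycles are {1, 2, 4, 5, 8, 9, 11, 13, 14} — 9 in total.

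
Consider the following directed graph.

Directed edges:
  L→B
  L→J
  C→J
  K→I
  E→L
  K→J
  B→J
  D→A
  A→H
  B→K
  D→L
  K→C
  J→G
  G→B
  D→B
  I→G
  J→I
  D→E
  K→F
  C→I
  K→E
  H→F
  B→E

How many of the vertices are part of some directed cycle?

8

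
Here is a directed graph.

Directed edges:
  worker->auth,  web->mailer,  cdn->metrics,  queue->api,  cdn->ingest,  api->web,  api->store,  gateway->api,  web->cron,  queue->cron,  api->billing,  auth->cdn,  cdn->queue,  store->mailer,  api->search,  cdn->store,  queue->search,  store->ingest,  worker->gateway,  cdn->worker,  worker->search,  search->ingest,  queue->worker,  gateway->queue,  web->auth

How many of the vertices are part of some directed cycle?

7

A vertex is on a directed cycle iff it belongs to a strongly connected component of size ≥ 2 (or has a self-loop).
The vertices on cycles are {api, cdn, web, auth, queue, worker, gateway} — 7 in total.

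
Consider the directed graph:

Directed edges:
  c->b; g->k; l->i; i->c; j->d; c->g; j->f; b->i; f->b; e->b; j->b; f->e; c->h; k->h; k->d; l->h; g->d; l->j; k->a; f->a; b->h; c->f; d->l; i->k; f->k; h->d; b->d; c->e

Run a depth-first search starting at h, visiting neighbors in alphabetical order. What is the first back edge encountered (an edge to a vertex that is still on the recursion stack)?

DFS from h (visiting neighbors in alphabetical order); mark gray on enter, black on exit:
h gray
  d gray
    l gray
      l→h: h is gray → back edge
First back edge: l → h.

l->h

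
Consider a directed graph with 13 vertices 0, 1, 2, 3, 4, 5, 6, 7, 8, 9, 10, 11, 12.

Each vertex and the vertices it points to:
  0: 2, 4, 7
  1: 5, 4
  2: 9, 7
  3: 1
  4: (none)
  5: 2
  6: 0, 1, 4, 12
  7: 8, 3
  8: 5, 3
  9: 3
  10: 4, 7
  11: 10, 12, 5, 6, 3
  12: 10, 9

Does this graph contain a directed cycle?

Yes

DFS with white/gray/black marking, starting from 8:
8 gray
  5 gray
    2 gray
      9 gray
        3 gray
          1 gray
            1→5: 5 is gray → back edge
Back edge found, so a cycle exists: 5 → 2 → 9 → 3 → 1 → 5.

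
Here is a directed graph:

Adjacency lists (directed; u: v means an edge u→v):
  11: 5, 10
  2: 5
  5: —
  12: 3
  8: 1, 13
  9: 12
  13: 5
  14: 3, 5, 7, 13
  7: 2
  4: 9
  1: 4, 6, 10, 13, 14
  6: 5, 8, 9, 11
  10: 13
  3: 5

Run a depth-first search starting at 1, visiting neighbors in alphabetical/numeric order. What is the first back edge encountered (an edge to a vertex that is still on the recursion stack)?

DFS from 1 (visiting neighbors in alphabetical/numeric order); mark gray on enter, black on exit:
1 gray
  4 gray
    9 gray
      12 gray
        3 gray
          5 gray
          5 black
        3 black
      12 black
    9 black
  4 black
  6 gray
    6→5: 5 black — skip
    8 gray
      8→1: 1 is gray → back edge
First back edge: 8 → 1.

8->1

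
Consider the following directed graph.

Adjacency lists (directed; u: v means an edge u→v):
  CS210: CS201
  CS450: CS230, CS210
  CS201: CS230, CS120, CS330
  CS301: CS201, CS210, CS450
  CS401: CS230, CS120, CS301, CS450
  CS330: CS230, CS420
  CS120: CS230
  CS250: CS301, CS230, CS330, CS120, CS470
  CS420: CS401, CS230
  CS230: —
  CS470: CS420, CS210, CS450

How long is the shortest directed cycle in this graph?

5

For each vertex v, BFS finds the shortest path from v back to v.
The shortest such closed walk is CS420 → CS401 → CS301 → CS201 → CS330 → CS420, length 5.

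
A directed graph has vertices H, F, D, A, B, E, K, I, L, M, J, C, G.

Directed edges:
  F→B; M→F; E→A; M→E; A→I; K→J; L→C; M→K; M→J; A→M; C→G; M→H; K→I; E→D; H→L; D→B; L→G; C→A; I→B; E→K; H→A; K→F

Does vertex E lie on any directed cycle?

E is on a cycle iff E can reach itself via ≥1 edge.
E → A → M → E — yes.

Yes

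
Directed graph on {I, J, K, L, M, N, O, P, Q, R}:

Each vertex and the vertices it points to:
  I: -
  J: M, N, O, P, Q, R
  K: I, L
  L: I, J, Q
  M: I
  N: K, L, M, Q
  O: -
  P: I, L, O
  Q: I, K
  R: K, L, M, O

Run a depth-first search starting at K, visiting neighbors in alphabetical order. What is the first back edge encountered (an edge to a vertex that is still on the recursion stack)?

DFS from K (visiting neighbors in alphabetical order); mark gray on enter, black on exit:
K gray
  I gray
  I black
  L gray
    L→I: I black — skip
    J gray
      M gray
        M→I: I black — skip
      M black
      N gray
        N→K: K is gray → back edge
First back edge: N → K.

N→K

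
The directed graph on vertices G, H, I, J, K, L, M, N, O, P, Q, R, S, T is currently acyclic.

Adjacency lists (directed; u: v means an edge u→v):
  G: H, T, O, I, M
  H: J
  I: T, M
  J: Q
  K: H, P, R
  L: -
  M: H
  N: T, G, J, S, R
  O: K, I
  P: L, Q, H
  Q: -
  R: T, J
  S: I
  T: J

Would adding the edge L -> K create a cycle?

Yes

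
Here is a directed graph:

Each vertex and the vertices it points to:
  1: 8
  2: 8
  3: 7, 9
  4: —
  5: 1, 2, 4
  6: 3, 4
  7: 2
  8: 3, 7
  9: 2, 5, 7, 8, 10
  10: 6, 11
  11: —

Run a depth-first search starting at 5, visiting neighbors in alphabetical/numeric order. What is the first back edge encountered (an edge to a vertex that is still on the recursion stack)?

DFS from 5 (visiting neighbors in alphabetical/numeric order); mark gray on enter, black on exit:
5 gray
  1 gray
    8 gray
      3 gray
        7 gray
          2 gray
            2→8: 8 is gray → back edge
First back edge: 2 → 8.

2->8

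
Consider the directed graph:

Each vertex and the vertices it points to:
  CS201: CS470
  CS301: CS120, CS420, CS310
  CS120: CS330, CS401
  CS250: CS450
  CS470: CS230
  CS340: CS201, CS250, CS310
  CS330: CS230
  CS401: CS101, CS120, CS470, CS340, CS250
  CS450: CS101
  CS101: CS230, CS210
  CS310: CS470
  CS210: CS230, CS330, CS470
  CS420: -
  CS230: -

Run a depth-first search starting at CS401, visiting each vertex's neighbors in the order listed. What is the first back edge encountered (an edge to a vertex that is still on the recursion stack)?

CS120->CS401

DFS from CS401 (visiting each vertex's neighbors in the order listed); mark gray on enter, black on exit:
CS401 gray
  CS101 gray
    CS230 gray
    CS230 black
    CS210 gray
      CS210→CS230: CS230 black — skip
      CS330 gray
        CS330→CS230: CS230 black — skip
      CS330 black
      CS470 gray
        CS470→CS230: CS230 black — skip
      CS470 black
    CS210 black
  CS101 black
  CS120 gray
    CS120→CS330: CS330 black — skip
    CS120→CS401: CS401 is gray → back edge
First back edge: CS120 → CS401.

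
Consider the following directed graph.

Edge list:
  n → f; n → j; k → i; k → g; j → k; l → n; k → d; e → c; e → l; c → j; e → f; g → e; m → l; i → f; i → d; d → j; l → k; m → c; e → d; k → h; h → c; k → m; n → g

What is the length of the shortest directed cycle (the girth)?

3

For each vertex v, BFS finds the shortest path from v back to v.
The shortest such closed walk is k → d → j → k, length 3.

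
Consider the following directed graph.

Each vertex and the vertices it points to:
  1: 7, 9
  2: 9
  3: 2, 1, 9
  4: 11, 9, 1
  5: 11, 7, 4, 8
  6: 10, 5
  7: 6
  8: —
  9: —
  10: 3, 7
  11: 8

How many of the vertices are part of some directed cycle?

7

A vertex is on a directed cycle iff it belongs to a strongly connected component of size ≥ 2 (or has a self-loop).
The vertices on cycles are {1, 3, 4, 5, 6, 7, 10} — 7 in total.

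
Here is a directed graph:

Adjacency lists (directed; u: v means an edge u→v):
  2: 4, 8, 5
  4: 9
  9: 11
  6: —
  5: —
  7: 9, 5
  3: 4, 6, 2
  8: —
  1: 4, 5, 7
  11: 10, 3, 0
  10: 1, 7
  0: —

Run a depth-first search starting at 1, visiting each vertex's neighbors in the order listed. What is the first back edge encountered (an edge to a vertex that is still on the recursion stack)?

DFS from 1 (visiting each vertex's neighbors in the order listed); mark gray on enter, black on exit:
1 gray
  4 gray
    9 gray
      11 gray
        10 gray
          10→1: 1 is gray → back edge
First back edge: 10 → 1.

10->1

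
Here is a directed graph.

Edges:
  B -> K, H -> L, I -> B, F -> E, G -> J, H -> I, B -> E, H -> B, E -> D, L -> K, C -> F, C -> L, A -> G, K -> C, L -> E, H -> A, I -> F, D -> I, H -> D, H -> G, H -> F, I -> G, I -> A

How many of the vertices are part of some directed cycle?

8

A vertex is on a directed cycle iff it belongs to a strongly connected component of size ≥ 2 (or has a self-loop).
The vertices on cycles are {B, C, D, E, F, I, K, L} — 8 in total.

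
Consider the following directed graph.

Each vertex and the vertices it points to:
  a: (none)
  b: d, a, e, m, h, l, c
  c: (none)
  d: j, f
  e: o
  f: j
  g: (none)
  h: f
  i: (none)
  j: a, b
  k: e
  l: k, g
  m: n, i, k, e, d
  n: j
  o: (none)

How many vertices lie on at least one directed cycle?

A vertex is on a directed cycle iff it belongs to a strongly connected component of size ≥ 2 (or has a self-loop).
The vertices on cycles are {b, d, f, h, j, m, n} — 7 in total.

7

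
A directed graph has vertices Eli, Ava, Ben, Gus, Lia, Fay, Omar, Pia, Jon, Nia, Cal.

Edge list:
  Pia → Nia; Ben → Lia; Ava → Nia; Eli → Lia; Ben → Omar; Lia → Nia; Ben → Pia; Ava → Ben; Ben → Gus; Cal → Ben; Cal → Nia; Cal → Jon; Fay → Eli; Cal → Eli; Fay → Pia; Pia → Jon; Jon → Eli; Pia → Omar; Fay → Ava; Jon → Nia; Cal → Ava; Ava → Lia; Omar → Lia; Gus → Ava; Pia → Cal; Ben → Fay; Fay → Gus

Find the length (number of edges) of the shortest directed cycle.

3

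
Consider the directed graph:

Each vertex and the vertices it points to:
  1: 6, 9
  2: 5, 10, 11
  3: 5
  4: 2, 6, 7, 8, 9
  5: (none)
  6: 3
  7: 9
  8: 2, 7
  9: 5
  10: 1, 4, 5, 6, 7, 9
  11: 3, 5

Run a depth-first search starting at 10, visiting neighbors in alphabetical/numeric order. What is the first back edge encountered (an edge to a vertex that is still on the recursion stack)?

2→10

DFS from 10 (visiting neighbors in alphabetical/numeric order); mark gray on enter, black on exit:
10 gray
  1 gray
    6 gray
      3 gray
        5 gray
        5 black
      3 black
    6 black
    9 gray
      9→5: 5 black — skip
    9 black
  1 black
  4 gray
    2 gray
      2→5: 5 black — skip
      2→10: 10 is gray → back edge
First back edge: 2 → 10.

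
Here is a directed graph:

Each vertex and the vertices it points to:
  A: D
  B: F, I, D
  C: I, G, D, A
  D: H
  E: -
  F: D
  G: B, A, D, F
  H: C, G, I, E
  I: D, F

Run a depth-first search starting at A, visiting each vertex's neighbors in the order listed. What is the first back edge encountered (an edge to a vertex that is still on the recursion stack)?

I→D

DFS from A (visiting each vertex's neighbors in the order listed); mark gray on enter, black on exit:
A gray
  D gray
    H gray
      C gray
        I gray
          I→D: D is gray → back edge
First back edge: I → D.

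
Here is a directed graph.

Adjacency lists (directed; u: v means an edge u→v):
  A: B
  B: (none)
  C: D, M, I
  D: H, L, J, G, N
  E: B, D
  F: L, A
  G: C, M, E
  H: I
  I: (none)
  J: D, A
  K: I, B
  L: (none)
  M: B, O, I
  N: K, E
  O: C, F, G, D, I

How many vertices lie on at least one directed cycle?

8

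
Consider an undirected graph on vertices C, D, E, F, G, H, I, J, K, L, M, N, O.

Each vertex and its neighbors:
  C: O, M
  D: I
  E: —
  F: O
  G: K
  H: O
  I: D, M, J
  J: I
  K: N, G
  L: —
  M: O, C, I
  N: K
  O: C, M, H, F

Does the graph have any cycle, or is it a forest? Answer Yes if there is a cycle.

DFS, tracking each vertex's parent; an edge to a visited non-parent vertex closes a cycle.
Start from J:
visit J (parent –)
  visit I (parent J)
    visit D (parent I)
      D–I: parent, skip
    visit M (parent I)
      visit O (parent M)
        visit C (parent O)
          C–O: parent, skip
          C–M: M visited and ≠ parent → cycle
Cycle: M – O – C – M.

Yes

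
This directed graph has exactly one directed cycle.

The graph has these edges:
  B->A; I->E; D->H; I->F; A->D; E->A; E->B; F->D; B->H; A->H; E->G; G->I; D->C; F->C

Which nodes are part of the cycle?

E, G, I

DFS with gray/black marking from I:
I gray
  E gray
    B gray
      A gray
        D gray
          C gray
          C black
          H gray
          H black
        D black
        A→H: H black — skip
      A black
      B→H: H black — skip
    B black
    G gray
      G→I: I is gray → back edge
Back edge closes the cycle I → E → G → I; its vertices are {E, G, I}.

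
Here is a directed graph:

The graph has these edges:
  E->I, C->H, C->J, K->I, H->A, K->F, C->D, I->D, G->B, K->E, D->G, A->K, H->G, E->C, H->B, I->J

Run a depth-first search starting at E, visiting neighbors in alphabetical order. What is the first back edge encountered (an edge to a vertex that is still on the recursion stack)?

DFS from E (visiting neighbors in alphabetical order); mark gray on enter, black on exit:
E gray
  C gray
    D gray
      G gray
        B gray
        B black
      G black
    D black
    H gray
      A gray
        K gray
          K→E: E is gray → back edge
First back edge: K → E.

K->E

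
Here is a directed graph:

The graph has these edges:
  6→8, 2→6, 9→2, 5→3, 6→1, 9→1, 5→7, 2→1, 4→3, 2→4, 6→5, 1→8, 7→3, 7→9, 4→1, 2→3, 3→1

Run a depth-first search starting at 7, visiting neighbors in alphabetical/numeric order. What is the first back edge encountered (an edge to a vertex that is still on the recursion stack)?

5→7

DFS from 7 (visiting neighbors in alphabetical/numeric order); mark gray on enter, black on exit:
7 gray
  3 gray
    1 gray
      8 gray
      8 black
    1 black
  3 black
  9 gray
    9→1: 1 black — skip
    2 gray
      2→1: 1 black — skip
      2→3: 3 black — skip
      4 gray
        4→1: 1 black — skip
        4→3: 3 black — skip
      4 black
      6 gray
        6→1: 1 black — skip
        5 gray
          5→3: 3 black — skip
          5→7: 7 is gray → back edge
First back edge: 5 → 7.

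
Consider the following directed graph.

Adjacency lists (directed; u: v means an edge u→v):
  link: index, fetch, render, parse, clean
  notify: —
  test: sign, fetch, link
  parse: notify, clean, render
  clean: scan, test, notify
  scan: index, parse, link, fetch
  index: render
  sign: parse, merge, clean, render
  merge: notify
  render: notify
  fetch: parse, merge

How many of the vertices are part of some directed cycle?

7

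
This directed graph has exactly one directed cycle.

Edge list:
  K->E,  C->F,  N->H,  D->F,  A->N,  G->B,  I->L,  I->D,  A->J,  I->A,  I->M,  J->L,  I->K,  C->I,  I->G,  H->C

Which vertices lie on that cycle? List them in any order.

A, C, H, I, N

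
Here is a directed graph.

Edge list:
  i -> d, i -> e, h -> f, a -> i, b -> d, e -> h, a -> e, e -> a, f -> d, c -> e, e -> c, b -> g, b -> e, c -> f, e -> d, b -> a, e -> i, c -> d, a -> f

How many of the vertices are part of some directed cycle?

4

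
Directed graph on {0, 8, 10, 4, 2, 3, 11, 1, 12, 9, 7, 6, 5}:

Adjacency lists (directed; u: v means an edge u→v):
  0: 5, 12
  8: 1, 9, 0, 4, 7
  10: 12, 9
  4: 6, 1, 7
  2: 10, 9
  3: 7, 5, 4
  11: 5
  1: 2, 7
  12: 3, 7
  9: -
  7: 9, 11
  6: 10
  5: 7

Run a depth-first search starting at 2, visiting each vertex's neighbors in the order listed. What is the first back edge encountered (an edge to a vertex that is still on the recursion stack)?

DFS from 2 (visiting each vertex's neighbors in the order listed); mark gray on enter, black on exit:
2 gray
  10 gray
    12 gray
      3 gray
        7 gray
          9 gray
          9 black
          11 gray
            5 gray
              5→7: 7 is gray → back edge
First back edge: 5 → 7.

5→7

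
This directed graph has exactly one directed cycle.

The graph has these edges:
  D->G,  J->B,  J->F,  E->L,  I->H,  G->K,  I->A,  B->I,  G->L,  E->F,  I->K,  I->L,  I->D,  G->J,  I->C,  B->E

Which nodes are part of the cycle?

B, D, G, I, J

DFS with gray/black marking from B:
B gray
  I gray
    K gray
    K black
    C gray
    C black
    H gray
    H black
    D gray
      G gray
        L gray
        L black
        G→K: K black — skip
        J gray
          J→B: B is gray → back edge
Back edge closes the cycle B → I → D → G → J → B; its vertices are {B, D, G, I, J}.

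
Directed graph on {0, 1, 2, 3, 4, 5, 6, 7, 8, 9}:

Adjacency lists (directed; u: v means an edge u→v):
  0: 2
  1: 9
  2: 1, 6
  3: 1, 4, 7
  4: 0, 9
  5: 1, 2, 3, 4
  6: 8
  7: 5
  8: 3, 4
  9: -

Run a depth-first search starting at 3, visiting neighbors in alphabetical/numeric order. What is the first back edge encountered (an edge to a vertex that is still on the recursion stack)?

8→3

DFS from 3 (visiting neighbors in alphabetical/numeric order); mark gray on enter, black on exit:
3 gray
  1 gray
    9 gray
    9 black
  1 black
  4 gray
    0 gray
      2 gray
        2→1: 1 black — skip
        6 gray
          8 gray
            8→3: 3 is gray → back edge
First back edge: 8 → 3.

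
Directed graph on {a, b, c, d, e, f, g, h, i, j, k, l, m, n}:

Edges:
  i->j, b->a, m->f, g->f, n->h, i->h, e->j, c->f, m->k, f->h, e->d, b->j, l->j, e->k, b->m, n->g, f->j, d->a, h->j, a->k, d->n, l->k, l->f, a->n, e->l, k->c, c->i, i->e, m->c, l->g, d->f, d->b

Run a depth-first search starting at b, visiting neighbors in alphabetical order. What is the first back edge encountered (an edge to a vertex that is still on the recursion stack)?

d->a

DFS from b (visiting neighbors in alphabetical order); mark gray on enter, black on exit:
b gray
  a gray
    k gray
      c gray
        f gray
          h gray
            j gray
            j black
          h black
          f→j: j black — skip
        f black
        i gray
          e gray
            d gray
              d→a: a is gray → back edge
First back edge: d → a.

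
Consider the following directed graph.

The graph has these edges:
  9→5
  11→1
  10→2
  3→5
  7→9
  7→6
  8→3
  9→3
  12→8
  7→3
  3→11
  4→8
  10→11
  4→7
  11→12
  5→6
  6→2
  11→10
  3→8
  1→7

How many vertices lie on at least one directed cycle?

8

A vertex is on a directed cycle iff it belongs to a strongly connected component of size ≥ 2 (or has a self-loop).
The vertices on cycles are {1, 3, 7, 8, 9, 10, 11, 12} — 8 in total.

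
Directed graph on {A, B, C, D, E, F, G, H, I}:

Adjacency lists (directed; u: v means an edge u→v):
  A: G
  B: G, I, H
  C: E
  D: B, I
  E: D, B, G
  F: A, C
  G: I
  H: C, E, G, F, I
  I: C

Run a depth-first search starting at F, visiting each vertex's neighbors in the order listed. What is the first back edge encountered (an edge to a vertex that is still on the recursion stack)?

B->G

DFS from F (visiting each vertex's neighbors in the order listed); mark gray on enter, black on exit:
F gray
  A gray
    G gray
      I gray
        C gray
          E gray
            D gray
              B gray
                B→G: G is gray → back edge
First back edge: B → G.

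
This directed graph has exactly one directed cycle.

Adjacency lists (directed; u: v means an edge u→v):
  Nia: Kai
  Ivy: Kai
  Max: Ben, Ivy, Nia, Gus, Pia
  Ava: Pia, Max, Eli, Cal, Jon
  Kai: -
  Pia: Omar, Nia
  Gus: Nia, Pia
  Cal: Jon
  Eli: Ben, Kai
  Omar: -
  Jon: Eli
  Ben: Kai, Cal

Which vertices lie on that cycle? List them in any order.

Ben, Cal, Eli, Jon

DFS with gray/black marking from Jon:
Jon gray
  Eli gray
    Ben gray
      Kai gray
      Kai black
      Cal gray
        Cal→Jon: Jon is gray → back edge
Back edge closes the cycle Jon → Eli → Ben → Cal → Jon; its vertices are {Ben, Cal, Eli, Jon}.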